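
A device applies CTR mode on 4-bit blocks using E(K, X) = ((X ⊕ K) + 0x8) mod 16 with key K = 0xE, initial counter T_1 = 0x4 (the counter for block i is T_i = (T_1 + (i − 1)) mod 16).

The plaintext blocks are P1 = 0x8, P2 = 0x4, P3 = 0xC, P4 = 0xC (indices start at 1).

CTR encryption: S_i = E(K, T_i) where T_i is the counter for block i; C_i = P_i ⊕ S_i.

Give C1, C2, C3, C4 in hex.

C1: T = 0x4, S = E(K, T) = 0x2; 0x8 ⊕ 0x2 = 0xA.
C2: T = 0x5, S = E(K, T) = 0x3; 0x4 ⊕ 0x3 = 0x7.
C3: T = 0x6, S = E(K, T) = 0x0; 0xC ⊕ 0x0 = 0xC.
C4: T = 0x7, S = E(K, T) = 0x1; 0xC ⊕ 0x1 = 0xD.

C1 = 0xA, C2 = 0x7, C3 = 0xC, C4 = 0xD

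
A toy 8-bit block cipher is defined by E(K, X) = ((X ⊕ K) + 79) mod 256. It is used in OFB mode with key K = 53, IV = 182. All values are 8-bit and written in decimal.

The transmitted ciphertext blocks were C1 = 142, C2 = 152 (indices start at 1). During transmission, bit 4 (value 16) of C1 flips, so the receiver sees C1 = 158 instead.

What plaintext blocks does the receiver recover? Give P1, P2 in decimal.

P1 = 76, P2 = 174

OFB decryption: S_i = E(K, S_{i−1}) with S_{0} = IV; P_i = C_i ⊕ S_i.
Only C1 changed, to 158. In OFB, a change in C_i flips the same bit in P_i only; the keystream is unaffected. Decrypting the received ciphertext:
P1: S = E(K, 182) = 210; 158 ⊕ 210 = 76.
P2: S = E(K, 210) = 54; 152 ⊕ 54 = 174.
Blocks that differ from the original plaintext: P1.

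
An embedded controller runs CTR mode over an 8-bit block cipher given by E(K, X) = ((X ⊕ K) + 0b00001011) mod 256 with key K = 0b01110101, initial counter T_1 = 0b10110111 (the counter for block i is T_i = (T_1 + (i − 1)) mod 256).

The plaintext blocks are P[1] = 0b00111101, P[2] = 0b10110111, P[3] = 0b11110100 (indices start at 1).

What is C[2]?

C[2] = 0b01101111

CTR encryption: S_i = E(K, T_i) where T_i is the counter for block i; C_i = P_i ⊕ S_i.
C[1]: T = 0b10110111, S = E(K, T) = 0b11001101; 0b00111101 ⊕ 0b11001101 = 0b11110000.
C[2]: T = 0b10111000, S = E(K, T) = 0b11011000; 0b10110111 ⊕ 0b11011000 = 0b01101111.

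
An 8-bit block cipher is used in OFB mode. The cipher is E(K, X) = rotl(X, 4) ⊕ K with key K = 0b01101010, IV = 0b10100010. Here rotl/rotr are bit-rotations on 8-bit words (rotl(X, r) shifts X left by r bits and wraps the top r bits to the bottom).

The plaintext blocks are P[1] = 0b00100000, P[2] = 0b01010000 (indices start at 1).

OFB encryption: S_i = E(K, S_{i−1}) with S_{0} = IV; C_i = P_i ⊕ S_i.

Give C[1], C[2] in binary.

C[1]: S = E(K, 0b10100010) = 0b01000000; 0b00100000 ⊕ 0b01000000 = 0b01100000.
C[2]: S = E(K, 0b01000000) = 0b01101110; 0b01010000 ⊕ 0b01101110 = 0b00111110.

C[1] = 0b01100000, C[2] = 0b00111110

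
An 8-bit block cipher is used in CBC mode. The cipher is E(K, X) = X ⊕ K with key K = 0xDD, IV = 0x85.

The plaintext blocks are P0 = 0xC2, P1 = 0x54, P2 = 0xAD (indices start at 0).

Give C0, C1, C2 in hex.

C0 = 0x9A, C1 = 0x13, C2 = 0x63

CBC encryption: C_i = E(K, P_i ⊕ C_{i−1}), with C_{−1} = IV.
C0: P0 ⊕ 0x85 = 0x47; E(K, 0x47) = 0x9A.
C1: P1 ⊕ 0x9A = 0xCE; E(K, 0xCE) = 0x13.
C2: P2 ⊕ 0x13 = 0xBE; E(K, 0xBE) = 0x63.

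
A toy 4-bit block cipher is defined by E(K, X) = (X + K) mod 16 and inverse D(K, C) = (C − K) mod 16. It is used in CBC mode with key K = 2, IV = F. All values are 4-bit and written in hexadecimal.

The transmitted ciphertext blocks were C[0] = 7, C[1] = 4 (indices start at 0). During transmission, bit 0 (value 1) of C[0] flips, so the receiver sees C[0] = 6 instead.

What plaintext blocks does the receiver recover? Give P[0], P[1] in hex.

P[0] = B, P[1] = 4

CBC decryption: P_i = D(K, C_i) ⊕ C_{i−1}, with C_{−1} = IV.
Only C[0] changed, to 6. In CBC, a change in C_i garbles P_i and flips the same bit in P_{i+1}. Decrypting the received ciphertext:
P[0]: D(K, 6) = 4; 4 ⊕ F = B.
P[1]: D(K, 4) = 2; 2 ⊕ 6 = 4.
Blocks that differ from the original plaintext: P[0], P[1].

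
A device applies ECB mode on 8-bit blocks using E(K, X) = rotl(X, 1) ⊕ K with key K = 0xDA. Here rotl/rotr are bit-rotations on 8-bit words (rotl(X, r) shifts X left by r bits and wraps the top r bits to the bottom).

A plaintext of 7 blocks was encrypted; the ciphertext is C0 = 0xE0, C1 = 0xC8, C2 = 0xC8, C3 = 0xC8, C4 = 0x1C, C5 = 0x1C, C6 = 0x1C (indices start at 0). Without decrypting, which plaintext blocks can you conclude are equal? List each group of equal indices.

P1 = P2 = P3; P4 = P5 = P6

ECB encrypts each block independently with the same key, so equal ciphertext blocks imply equal plaintext blocks.
C1 = C2 = C3 = 0xC8, so P1 = P2 = P3.
C4 = C5 = C6 = 0x1C, so P4 = P5 = P6.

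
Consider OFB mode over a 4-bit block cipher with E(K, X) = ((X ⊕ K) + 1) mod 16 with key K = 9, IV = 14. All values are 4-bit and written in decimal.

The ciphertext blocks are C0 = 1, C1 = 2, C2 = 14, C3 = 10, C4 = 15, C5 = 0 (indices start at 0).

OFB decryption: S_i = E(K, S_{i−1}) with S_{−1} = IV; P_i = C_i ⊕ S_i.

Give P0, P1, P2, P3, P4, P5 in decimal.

P0: S = E(K, 14) = 8; 1 ⊕ 8 = 9.
P1: S = E(K, 8) = 2; 2 ⊕ 2 = 0.
P2: S = E(K, 2) = 12; 14 ⊕ 12 = 2.
P3: S = E(K, 12) = 6; 10 ⊕ 6 = 12.
P4: S = E(K, 6) = 0; 15 ⊕ 0 = 15.
P5: S = E(K, 0) = 10; 0 ⊕ 10 = 10.

P0 = 9, P1 = 0, P2 = 2, P3 = 12, P4 = 15, P5 = 10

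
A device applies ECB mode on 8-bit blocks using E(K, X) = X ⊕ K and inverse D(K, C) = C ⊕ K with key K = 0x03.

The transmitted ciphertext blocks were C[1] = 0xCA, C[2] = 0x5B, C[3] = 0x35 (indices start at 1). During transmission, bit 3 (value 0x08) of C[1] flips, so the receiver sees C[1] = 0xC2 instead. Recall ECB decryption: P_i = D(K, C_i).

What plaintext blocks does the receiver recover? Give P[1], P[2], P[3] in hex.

P[1] = 0xC1, P[2] = 0x58, P[3] = 0x36

Only C[1] changed, to 0xC2. In ECB, a change in C_i affects only P_i. Decrypting the received ciphertext:
P[1]: D(K, 0xC2) = 0xC1.
P[2]: D(K, 0x5B) = 0x58.
P[3]: D(K, 0x35) = 0x36.
Blocks that differ from the original plaintext: P[1].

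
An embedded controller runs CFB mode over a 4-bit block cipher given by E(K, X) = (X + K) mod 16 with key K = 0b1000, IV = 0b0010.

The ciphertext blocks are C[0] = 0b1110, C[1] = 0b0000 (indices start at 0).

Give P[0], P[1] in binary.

P[0] = 0b0100, P[1] = 0b0110

CFB decryption: P_i = C_i ⊕ E(K, C_{i−1}), with C_{−1} = IV.
P[0]: E(K, 0b0010) = 0b1010; 0b1110 ⊕ 0b1010 = 0b0100.
P[1]: E(K, 0b1110) = 0b0110; 0b0000 ⊕ 0b0110 = 0b0110.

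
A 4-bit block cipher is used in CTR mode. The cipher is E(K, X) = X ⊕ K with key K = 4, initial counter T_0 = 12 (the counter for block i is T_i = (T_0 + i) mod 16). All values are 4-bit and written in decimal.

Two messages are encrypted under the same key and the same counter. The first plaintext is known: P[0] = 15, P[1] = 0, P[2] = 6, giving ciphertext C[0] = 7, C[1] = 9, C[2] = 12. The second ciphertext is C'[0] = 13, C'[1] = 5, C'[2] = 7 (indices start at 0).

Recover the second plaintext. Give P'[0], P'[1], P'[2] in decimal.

P'[0] = 5, P'[1] = 12, P'[2] = 13

In CTR with a reused counter, both messages share the same keystream S_i, so C_i ⊕ C'_i = P_i ⊕ P'_i and thus P'_i = P_i ⊕ C_i ⊕ C'_i.
P'[0]: 15 ⊕ 7 ⊕ 13 = 5.
P'[1]: 0 ⊕ 9 ⊕ 5 = 12.
P'[2]: 6 ⊕ 12 ⊕ 7 = 13.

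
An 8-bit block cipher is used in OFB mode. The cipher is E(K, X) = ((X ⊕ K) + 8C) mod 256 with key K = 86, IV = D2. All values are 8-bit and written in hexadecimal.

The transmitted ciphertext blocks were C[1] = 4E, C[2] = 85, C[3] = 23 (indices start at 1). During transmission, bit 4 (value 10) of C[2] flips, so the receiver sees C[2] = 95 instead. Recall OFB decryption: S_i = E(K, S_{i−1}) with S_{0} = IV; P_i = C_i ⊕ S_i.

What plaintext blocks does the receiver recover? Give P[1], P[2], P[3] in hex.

P[1] = AE, P[2] = 67, P[3] = 23

Only C[2] changed, to 95. In OFB, a change in C_i flips the same bit in P_i only; the keystream is unaffected. Decrypting the received ciphertext:
P[1]: S = E(K, D2) = E0; 4E ⊕ E0 = AE.
P[2]: S = E(K, E0) = F2; 95 ⊕ F2 = 67.
P[3]: S = E(K, F2) = 00; 23 ⊕ 00 = 23.
Blocks that differ from the original plaintext: P[2].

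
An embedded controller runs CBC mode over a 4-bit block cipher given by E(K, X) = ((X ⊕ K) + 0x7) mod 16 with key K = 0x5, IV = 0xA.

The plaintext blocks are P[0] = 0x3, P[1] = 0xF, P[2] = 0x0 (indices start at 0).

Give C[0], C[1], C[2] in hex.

CBC encryption: C_i = E(K, P_i ⊕ C_{i−1}), with C_{−1} = IV.
C[0]: P[0] ⊕ 0xA = 0x9; E(K, 0x9) = 0x3.
C[1]: P[1] ⊕ 0x3 = 0xC; E(K, 0xC) = 0x0.
C[2]: P[2] ⊕ 0x0 = 0x0; E(K, 0x0) = 0xC.

C[0] = 0x3, C[1] = 0x0, C[2] = 0xC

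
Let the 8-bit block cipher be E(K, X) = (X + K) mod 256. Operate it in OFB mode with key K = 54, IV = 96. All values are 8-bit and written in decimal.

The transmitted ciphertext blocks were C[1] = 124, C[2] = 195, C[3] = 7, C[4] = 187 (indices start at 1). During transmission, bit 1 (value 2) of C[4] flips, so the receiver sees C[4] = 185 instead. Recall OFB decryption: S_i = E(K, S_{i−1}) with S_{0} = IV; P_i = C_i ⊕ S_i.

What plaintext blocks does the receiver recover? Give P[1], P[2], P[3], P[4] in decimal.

P[1] = 234, P[2] = 15, P[3] = 5, P[4] = 129

Only C[4] changed, to 185. In OFB, a change in C_i flips the same bit in P_i only; the keystream is unaffected. Decrypting the received ciphertext:
P[1]: S = E(K, 96) = 150; 124 ⊕ 150 = 234.
P[2]: S = E(K, 150) = 204; 195 ⊕ 204 = 15.
P[3]: S = E(K, 204) = 2; 7 ⊕ 2 = 5.
P[4]: S = E(K, 2) = 56; 185 ⊕ 56 = 129.
Blocks that differ from the original plaintext: P[4].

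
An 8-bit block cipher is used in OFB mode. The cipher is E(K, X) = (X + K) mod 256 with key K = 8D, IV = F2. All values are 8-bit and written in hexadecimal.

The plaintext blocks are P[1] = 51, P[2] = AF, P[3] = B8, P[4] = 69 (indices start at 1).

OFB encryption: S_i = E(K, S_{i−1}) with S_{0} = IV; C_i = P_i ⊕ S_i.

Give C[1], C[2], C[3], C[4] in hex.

C[1]: S = E(K, F2) = 7F; 51 ⊕ 7F = 2E.
C[2]: S = E(K, 7F) = 0C; AF ⊕ 0C = A3.
C[3]: S = E(K, 0C) = 99; B8 ⊕ 99 = 21.
C[4]: S = E(K, 99) = 26; 69 ⊕ 26 = 4F.

C[1] = 2E, C[2] = A3, C[3] = 21, C[4] = 4F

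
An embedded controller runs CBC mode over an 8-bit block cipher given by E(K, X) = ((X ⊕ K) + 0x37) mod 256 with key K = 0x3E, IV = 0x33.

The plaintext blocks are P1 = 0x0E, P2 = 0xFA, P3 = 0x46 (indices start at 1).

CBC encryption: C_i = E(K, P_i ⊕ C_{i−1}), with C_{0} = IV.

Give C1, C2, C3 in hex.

C1: P1 ⊕ 0x33 = 0x3D; E(K, 0x3D) = 0x3A.
C2: P2 ⊕ 0x3A = 0xC0; E(K, 0xC0) = 0x35.
C3: P3 ⊕ 0x35 = 0x73; E(K, 0x73) = 0x84.

C1 = 0x3A, C2 = 0x35, C3 = 0x84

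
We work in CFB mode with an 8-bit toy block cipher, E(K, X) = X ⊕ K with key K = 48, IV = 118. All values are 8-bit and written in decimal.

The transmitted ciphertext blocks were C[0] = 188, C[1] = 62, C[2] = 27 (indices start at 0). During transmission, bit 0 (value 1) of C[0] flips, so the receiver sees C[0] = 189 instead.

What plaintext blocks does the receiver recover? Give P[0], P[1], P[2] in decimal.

CFB decryption: P_i = C_i ⊕ E(K, C_{i−1}), with C_{−1} = IV.
Only C[0] changed, to 189. In CFB, a change in C_i flips the same bit in P_i and garbles P_{i+1}. Decrypting the received ciphertext:
P[0]: E(K, 118) = 70; 189 ⊕ 70 = 251.
P[1]: E(K, 189) = 141; 62 ⊕ 141 = 179.
P[2]: E(K, 62) = 14; 27 ⊕ 14 = 21.
Blocks that differ from the original plaintext: P[0], P[1].

P[0] = 251, P[1] = 179, P[2] = 21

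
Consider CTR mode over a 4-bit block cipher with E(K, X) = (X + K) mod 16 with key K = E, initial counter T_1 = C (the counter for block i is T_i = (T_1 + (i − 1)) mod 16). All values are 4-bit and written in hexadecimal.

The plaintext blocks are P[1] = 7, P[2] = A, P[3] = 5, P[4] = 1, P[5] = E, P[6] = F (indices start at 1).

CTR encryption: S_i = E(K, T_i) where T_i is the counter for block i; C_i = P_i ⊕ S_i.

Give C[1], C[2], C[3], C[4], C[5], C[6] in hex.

C[1] = D, C[2] = 1, C[3] = 9, C[4] = C, C[5] = 0, C[6] = 0

C[1]: T = C, S = E(K, T) = A; 7 ⊕ A = D.
C[2]: T = D, S = E(K, T) = B; A ⊕ B = 1.
C[3]: T = E, S = E(K, T) = C; 5 ⊕ C = 9.
C[4]: T = F, S = E(K, T) = D; 1 ⊕ D = C.
C[5]: T = 0, S = E(K, T) = E; E ⊕ E = 0.
C[6]: T = 1, S = E(K, T) = F; F ⊕ F = 0.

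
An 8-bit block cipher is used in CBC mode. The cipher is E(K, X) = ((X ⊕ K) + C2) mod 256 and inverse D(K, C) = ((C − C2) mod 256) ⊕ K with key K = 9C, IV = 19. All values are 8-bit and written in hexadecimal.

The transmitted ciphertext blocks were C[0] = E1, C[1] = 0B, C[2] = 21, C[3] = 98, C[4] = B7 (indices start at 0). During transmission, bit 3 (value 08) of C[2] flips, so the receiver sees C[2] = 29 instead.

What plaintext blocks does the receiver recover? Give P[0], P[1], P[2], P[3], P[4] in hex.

CBC decryption: P_i = D(K, C_i) ⊕ C_{i−1}, with C_{−1} = IV.
Only C[2] changed, to 29. In CBC, a change in C_i garbles P_i and flips the same bit in P_{i+1}. Decrypting the received ciphertext:
P[0]: D(K, E1) = 83; 83 ⊕ 19 = 9A.
P[1]: D(K, 0B) = D5; D5 ⊕ E1 = 34.
P[2]: D(K, 29) = FB; FB ⊕ 0B = F0.
P[3]: D(K, 98) = 4A; 4A ⊕ 29 = 63.
P[4]: D(K, B7) = 69; 69 ⊕ 98 = F1.
Blocks that differ from the original plaintext: P[2], P[3].

P[0] = 9A, P[1] = 34, P[2] = F0, P[3] = 63, P[4] = F1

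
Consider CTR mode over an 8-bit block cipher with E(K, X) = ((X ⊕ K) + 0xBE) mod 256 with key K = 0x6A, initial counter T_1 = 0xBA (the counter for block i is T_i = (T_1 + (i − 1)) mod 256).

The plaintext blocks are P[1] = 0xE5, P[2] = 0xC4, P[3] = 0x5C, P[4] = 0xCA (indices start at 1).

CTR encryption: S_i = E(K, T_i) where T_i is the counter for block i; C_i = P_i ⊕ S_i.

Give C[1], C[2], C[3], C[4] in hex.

C[1]: T = 0xBA, S = E(K, T) = 0x8E; 0xE5 ⊕ 0x8E = 0x6B.
C[2]: T = 0xBB, S = E(K, T) = 0x8F; 0xC4 ⊕ 0x8F = 0x4B.
C[3]: T = 0xBC, S = E(K, T) = 0x94; 0x5C ⊕ 0x94 = 0xC8.
C[4]: T = 0xBD, S = E(K, T) = 0x95; 0xCA ⊕ 0x95 = 0x5F.

C[1] = 0x6B, C[2] = 0x4B, C[3] = 0xC8, C[4] = 0x5F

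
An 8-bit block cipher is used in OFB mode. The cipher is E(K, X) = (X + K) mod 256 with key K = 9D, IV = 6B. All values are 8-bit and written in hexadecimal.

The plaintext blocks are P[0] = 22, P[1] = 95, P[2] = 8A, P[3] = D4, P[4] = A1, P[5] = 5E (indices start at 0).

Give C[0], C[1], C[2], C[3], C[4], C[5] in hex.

C[0] = 2A, C[1] = 30, C[2] = C8, C[3] = 0B, C[4] = DD, C[5] = 47

OFB encryption: S_i = E(K, S_{i−1}) with S_{−1} = IV; C_i = P_i ⊕ S_i.
C[0]: S = E(K, 6B) = 08; 22 ⊕ 08 = 2A.
C[1]: S = E(K, 08) = A5; 95 ⊕ A5 = 30.
C[2]: S = E(K, A5) = 42; 8A ⊕ 42 = C8.
C[3]: S = E(K, 42) = DF; D4 ⊕ DF = 0B.
C[4]: S = E(K, DF) = 7C; A1 ⊕ 7C = DD.
C[5]: S = E(K, 7C) = 19; 5E ⊕ 19 = 47.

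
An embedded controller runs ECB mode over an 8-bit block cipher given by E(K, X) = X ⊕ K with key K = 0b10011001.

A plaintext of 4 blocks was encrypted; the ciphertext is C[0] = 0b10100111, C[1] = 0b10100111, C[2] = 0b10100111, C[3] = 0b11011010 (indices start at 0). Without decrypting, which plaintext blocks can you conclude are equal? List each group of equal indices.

P[0] = P[1] = P[2]

ECB encrypts each block independently with the same key, so equal ciphertext blocks imply equal plaintext blocks.
C[0] = C[1] = C[2] = 0b10100111, so P[0] = P[1] = P[2].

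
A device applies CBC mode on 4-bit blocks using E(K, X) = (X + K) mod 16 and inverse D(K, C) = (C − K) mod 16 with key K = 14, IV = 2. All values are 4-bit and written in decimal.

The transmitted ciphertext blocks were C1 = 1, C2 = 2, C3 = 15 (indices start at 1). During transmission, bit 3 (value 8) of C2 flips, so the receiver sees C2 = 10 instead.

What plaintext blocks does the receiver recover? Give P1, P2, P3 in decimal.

CBC decryption: P_i = D(K, C_i) ⊕ C_{i−1}, with C_{0} = IV.
Only C2 changed, to 10. In CBC, a change in C_i garbles P_i and flips the same bit in P_{i+1}. Decrypting the received ciphertext:
P1: D(K, 1) = 3; 3 ⊕ 2 = 1.
P2: D(K, 10) = 12; 12 ⊕ 1 = 13.
P3: D(K, 15) = 1; 1 ⊕ 10 = 11.
Blocks that differ from the original plaintext: P2, P3.

P1 = 1, P2 = 13, P3 = 11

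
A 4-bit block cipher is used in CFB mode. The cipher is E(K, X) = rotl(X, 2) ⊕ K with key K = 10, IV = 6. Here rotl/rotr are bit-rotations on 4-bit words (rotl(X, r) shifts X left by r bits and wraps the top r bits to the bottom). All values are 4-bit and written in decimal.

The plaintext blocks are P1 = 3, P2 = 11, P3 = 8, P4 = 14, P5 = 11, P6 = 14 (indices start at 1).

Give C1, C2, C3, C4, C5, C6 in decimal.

C1 = 0, C2 = 1, C3 = 6, C4 = 13, C5 = 6, C6 = 13

CFB encryption: C_i = P_i ⊕ E(K, C_{i−1}), with C_{0} = IV.
C1: E(K, 6) = 3; 3 ⊕ 3 = 0.
C2: E(K, 0) = 10; 11 ⊕ 10 = 1.
C3: E(K, 1) = 14; 8 ⊕ 14 = 6.
C4: E(K, 6) = 3; 14 ⊕ 3 = 13.
C5: E(K, 13) = 13; 11 ⊕ 13 = 6.
C6: E(K, 6) = 3; 14 ⊕ 3 = 13.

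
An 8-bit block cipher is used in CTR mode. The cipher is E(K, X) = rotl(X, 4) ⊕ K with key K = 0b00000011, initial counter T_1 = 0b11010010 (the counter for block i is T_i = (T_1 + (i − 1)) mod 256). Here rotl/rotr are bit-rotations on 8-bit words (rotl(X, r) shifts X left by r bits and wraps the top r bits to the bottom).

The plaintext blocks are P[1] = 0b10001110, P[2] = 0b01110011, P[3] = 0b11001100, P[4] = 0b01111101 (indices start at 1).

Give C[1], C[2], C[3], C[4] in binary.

CTR encryption: S_i = E(K, T_i) where T_i is the counter for block i; C_i = P_i ⊕ S_i.
C[1]: T = 0b11010010, S = E(K, T) = 0b00101110; 0b10001110 ⊕ 0b00101110 = 0b10100000.
C[2]: T = 0b11010011, S = E(K, T) = 0b00111110; 0b01110011 ⊕ 0b00111110 = 0b01001101.
C[3]: T = 0b11010100, S = E(K, T) = 0b01001110; 0b11001100 ⊕ 0b01001110 = 0b10000010.
C[4]: T = 0b11010101, S = E(K, T) = 0b01011110; 0b01111101 ⊕ 0b01011110 = 0b00100011.

C[1] = 0b10100000, C[2] = 0b01001101, C[3] = 0b10000010, C[4] = 0b00100011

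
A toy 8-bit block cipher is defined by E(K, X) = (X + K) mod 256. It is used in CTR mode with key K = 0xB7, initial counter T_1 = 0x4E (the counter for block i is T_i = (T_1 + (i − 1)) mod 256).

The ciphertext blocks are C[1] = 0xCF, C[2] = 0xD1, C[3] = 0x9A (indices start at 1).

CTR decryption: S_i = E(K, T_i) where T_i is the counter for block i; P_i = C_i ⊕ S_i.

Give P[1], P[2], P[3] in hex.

P[1]: T = 0x4E, S = E(K, T) = 0x05; 0xCF ⊕ 0x05 = 0xCA.
P[2]: T = 0x4F, S = E(K, T) = 0x06; 0xD1 ⊕ 0x06 = 0xD7.
P[3]: T = 0x50, S = E(K, T) = 0x07; 0x9A ⊕ 0x07 = 0x9D.

P[1] = 0xCA, P[2] = 0xD7, P[3] = 0x9D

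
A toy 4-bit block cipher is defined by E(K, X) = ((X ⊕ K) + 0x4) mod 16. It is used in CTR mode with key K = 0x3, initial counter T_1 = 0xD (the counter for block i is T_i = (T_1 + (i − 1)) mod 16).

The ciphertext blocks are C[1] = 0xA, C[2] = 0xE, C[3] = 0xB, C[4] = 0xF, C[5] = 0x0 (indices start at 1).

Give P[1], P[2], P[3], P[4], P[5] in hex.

P[1] = 0x8, P[2] = 0xF, P[3] = 0xB, P[4] = 0x8, P[5] = 0x6

CTR decryption: S_i = E(K, T_i) where T_i is the counter for block i; P_i = C_i ⊕ S_i.
P[1]: T = 0xD, S = E(K, T) = 0x2; 0xA ⊕ 0x2 = 0x8.
P[2]: T = 0xE, S = E(K, T) = 0x1; 0xE ⊕ 0x1 = 0xF.
P[3]: T = 0xF, S = E(K, T) = 0x0; 0xB ⊕ 0x0 = 0xB.
P[4]: T = 0x0, S = E(K, T) = 0x7; 0xF ⊕ 0x7 = 0x8.
P[5]: T = 0x1, S = E(K, T) = 0x6; 0x0 ⊕ 0x6 = 0x6.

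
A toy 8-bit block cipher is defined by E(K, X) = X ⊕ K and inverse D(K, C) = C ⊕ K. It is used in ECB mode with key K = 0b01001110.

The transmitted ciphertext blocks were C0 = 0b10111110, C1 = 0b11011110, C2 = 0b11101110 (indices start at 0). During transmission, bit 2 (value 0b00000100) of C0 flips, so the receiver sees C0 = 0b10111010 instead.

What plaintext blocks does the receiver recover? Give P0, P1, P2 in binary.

ECB decryption: P_i = D(K, C_i).
Only C0 changed, to 0b10111010. In ECB, a change in C_i affects only P_i. Decrypting the received ciphertext:
P0: D(K, 0b10111010) = 0b11110100.
P1: D(K, 0b11011110) = 0b10010000.
P2: D(K, 0b11101110) = 0b10100000.
Blocks that differ from the original plaintext: P0.

P0 = 0b11110100, P1 = 0b10010000, P2 = 0b10100000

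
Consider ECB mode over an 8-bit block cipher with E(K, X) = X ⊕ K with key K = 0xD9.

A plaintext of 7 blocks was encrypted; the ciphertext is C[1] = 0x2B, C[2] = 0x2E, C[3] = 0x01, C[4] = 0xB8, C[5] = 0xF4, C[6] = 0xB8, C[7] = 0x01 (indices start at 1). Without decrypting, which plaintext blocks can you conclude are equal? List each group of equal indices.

ECB encrypts each block independently with the same key, so equal ciphertext blocks imply equal plaintext blocks.
C[3] = C[7] = 0x01, so P[3] = P[7].
C[4] = C[6] = 0xB8, so P[4] = P[6].

P[3] = P[7]; P[4] = P[6]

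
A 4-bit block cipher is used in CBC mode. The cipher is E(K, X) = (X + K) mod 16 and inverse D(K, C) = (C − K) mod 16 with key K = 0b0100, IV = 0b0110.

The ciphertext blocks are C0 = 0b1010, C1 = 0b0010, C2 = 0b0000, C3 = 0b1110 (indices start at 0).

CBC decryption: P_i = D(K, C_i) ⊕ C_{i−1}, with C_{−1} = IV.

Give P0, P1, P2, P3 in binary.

P0: D(K, 0b1010) = 0b0110; 0b0110 ⊕ 0b0110 = 0b0000.
P1: D(K, 0b0010) = 0b1110; 0b1110 ⊕ 0b1010 = 0b0100.
P2: D(K, 0b0000) = 0b1100; 0b1100 ⊕ 0b0010 = 0b1110.
P3: D(K, 0b1110) = 0b1010; 0b1010 ⊕ 0b0000 = 0b1010.

P0 = 0b0000, P1 = 0b0100, P2 = 0b1110, P3 = 0b1010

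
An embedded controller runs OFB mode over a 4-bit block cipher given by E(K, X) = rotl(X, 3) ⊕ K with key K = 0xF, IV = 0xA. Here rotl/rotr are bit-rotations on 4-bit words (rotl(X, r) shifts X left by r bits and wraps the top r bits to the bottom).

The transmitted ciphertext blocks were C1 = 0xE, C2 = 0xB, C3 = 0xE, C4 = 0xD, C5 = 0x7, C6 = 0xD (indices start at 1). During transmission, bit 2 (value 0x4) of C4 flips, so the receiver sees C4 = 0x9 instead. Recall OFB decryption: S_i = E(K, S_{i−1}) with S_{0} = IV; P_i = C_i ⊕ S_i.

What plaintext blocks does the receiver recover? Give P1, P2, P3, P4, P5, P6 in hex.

Only C4 changed, to 0x9. In OFB, a change in C_i flips the same bit in P_i only; the keystream is unaffected. Decrypting the received ciphertext:
P1: S = E(K, 0xA) = 0xA; 0xE ⊕ 0xA = 0x4.
P2: S = E(K, 0xA) = 0xA; 0xB ⊕ 0xA = 0x1.
P3: S = E(K, 0xA) = 0xA; 0xE ⊕ 0xA = 0x4.
P4: S = E(K, 0xA) = 0xA; 0x9 ⊕ 0xA = 0x3.
P5: S = E(K, 0xA) = 0xA; 0x7 ⊕ 0xA = 0xD.
P6: S = E(K, 0xA) = 0xA; 0xD ⊕ 0xA = 0x7.
Blocks that differ from the original plaintext: P4.

P1 = 0x4, P2 = 0x1, P3 = 0x4, P4 = 0x3, P5 = 0xD, P6 = 0x7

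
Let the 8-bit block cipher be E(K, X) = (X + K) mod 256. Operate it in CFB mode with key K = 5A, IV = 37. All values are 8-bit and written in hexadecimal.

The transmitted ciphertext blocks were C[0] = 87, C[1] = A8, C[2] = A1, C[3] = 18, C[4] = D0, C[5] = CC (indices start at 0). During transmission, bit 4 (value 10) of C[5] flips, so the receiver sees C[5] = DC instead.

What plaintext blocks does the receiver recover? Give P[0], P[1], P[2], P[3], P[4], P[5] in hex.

P[0] = 16, P[1] = 49, P[2] = A3, P[3] = E3, P[4] = A2, P[5] = F6

CFB decryption: P_i = C_i ⊕ E(K, C_{i−1}), with C_{−1} = IV.
Only C[5] changed, to DC. In CFB, a change in C_i flips the same bit in P_i and garbles P_{i+1}. Decrypting the received ciphertext:
P[0]: E(K, 37) = 91; 87 ⊕ 91 = 16.
P[1]: E(K, 87) = E1; A8 ⊕ E1 = 49.
P[2]: E(K, A8) = 02; A1 ⊕ 02 = A3.
P[3]: E(K, A1) = FB; 18 ⊕ FB = E3.
P[4]: E(K, 18) = 72; D0 ⊕ 72 = A2.
P[5]: E(K, D0) = 2A; DC ⊕ 2A = F6.
Blocks that differ from the original plaintext: P[5].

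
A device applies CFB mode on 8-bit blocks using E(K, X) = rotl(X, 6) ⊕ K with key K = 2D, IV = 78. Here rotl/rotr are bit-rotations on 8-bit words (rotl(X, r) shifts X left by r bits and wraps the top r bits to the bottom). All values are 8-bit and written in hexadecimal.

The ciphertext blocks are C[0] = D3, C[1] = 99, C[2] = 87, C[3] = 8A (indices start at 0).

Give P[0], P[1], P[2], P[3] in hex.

P[0] = E0, P[1] = 40, P[2] = CC, P[3] = 46

CFB decryption: P_i = C_i ⊕ E(K, C_{i−1}), with C_{−1} = IV.
P[0]: E(K, 78) = 33; D3 ⊕ 33 = E0.
P[1]: E(K, D3) = D9; 99 ⊕ D9 = 40.
P[2]: E(K, 99) = 4B; 87 ⊕ 4B = CC.
P[3]: E(K, 87) = CC; 8A ⊕ CC = 46.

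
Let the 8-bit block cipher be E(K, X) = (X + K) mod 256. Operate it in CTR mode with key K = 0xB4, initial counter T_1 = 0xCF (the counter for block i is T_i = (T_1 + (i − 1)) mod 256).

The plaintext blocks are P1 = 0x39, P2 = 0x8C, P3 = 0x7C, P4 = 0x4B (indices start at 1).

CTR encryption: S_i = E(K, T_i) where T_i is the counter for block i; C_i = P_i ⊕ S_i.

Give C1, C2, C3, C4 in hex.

C1: T = 0xCF, S = E(K, T) = 0x83; 0x39 ⊕ 0x83 = 0xBA.
C2: T = 0xD0, S = E(K, T) = 0x84; 0x8C ⊕ 0x84 = 0x08.
C3: T = 0xD1, S = E(K, T) = 0x85; 0x7C ⊕ 0x85 = 0xF9.
C4: T = 0xD2, S = E(K, T) = 0x86; 0x4B ⊕ 0x86 = 0xCD.

C1 = 0xBA, C2 = 0x08, C3 = 0xF9, C4 = 0xCD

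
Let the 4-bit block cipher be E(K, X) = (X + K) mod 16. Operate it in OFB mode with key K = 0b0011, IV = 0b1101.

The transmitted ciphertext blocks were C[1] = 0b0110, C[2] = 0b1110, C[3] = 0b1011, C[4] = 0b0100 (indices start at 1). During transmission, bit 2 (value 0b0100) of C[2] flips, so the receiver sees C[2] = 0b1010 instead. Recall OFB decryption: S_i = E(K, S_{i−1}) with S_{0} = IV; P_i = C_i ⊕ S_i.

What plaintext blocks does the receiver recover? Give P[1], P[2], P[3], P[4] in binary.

Only C[2] changed, to 0b1010. In OFB, a change in C_i flips the same bit in P_i only; the keystream is unaffected. Decrypting the received ciphertext:
P[1]: S = E(K, 0b1101) = 0b0000; 0b0110 ⊕ 0b0000 = 0b0110.
P[2]: S = E(K, 0b0000) = 0b0011; 0b1010 ⊕ 0b0011 = 0b1001.
P[3]: S = E(K, 0b0011) = 0b0110; 0b1011 ⊕ 0b0110 = 0b1101.
P[4]: S = E(K, 0b0110) = 0b1001; 0b0100 ⊕ 0b1001 = 0b1101.
Blocks that differ from the original plaintext: P[2].

P[1] = 0b0110, P[2] = 0b1001, P[3] = 0b1101, P[4] = 0b1101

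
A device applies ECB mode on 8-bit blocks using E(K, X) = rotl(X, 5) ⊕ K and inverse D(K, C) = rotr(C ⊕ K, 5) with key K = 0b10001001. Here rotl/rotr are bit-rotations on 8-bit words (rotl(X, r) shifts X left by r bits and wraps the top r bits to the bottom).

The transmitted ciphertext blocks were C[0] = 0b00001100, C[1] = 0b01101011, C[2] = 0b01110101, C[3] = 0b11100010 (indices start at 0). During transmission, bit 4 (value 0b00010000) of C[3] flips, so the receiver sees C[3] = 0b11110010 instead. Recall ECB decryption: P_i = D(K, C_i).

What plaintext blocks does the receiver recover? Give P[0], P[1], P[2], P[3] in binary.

Only C[3] changed, to 0b11110010. In ECB, a change in C_i affects only P_i. Decrypting the received ciphertext:
P[0]: D(K, 0b00001100) = 0b00101100.
P[1]: D(K, 0b01101011) = 0b00010111.
P[2]: D(K, 0b01110101) = 0b11100111.
P[3]: D(K, 0b11110010) = 0b11011011.
Blocks that differ from the original plaintext: P[3].

P[0] = 0b00101100, P[1] = 0b00010111, P[2] = 0b11100111, P[3] = 0b11011011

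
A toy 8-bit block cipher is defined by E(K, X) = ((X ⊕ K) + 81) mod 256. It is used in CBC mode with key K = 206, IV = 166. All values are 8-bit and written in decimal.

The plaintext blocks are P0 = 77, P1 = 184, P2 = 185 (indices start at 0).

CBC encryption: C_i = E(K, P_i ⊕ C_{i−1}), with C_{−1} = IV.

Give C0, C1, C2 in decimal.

C0: P0 ⊕ 166 = 235; E(K, 235) = 118.
C1: P1 ⊕ 118 = 206; E(K, 206) = 81.
C2: P2 ⊕ 81 = 232; E(K, 232) = 119.

C0 = 118, C1 = 81, C2 = 119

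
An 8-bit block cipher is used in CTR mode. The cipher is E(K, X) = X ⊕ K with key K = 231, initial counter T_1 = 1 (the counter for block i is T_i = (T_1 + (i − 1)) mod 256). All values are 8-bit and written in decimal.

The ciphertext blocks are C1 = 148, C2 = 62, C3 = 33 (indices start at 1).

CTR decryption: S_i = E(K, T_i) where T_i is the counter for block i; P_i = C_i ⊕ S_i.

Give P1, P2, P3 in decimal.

P1: T = 1, S = E(K, T) = 230; 148 ⊕ 230 = 114.
P2: T = 2, S = E(K, T) = 229; 62 ⊕ 229 = 219.
P3: T = 3, S = E(K, T) = 228; 33 ⊕ 228 = 197.

P1 = 114, P2 = 219, P3 = 197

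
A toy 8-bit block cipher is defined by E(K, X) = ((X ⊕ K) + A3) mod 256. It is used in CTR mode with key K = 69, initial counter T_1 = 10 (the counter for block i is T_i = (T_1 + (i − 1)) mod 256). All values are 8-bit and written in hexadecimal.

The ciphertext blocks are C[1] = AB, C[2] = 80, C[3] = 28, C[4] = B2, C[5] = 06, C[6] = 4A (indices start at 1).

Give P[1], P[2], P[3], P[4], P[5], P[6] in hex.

CTR decryption: S_i = E(K, T_i) where T_i is the counter for block i; P_i = C_i ⊕ S_i.
P[1]: T = 10, S = E(K, T) = 1C; AB ⊕ 1C = B7.
P[2]: T = 11, S = E(K, T) = 1B; 80 ⊕ 1B = 9B.
P[3]: T = 12, S = E(K, T) = 1E; 28 ⊕ 1E = 36.
P[4]: T = 13, S = E(K, T) = 1D; B2 ⊕ 1D = AF.
P[5]: T = 14, S = E(K, T) = 20; 06 ⊕ 20 = 26.
P[6]: T = 15, S = E(K, T) = 1F; 4A ⊕ 1F = 55.

P[1] = B7, P[2] = 9B, P[3] = 36, P[4] = AF, P[5] = 26, P[6] = 55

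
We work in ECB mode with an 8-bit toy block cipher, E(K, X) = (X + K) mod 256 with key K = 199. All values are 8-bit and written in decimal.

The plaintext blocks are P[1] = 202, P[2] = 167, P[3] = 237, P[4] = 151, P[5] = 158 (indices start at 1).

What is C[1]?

ECB encryption: C_i = E(K, P_i).
C[1]: E(K, 202) = 145.

C[1] = 145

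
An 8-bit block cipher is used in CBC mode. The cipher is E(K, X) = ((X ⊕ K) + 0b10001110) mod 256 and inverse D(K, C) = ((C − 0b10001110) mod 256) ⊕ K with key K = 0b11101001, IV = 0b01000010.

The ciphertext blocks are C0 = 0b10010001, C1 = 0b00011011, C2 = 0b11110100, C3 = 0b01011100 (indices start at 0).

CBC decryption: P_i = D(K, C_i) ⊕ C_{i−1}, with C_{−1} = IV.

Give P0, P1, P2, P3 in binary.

P0 = 0b10101000, P1 = 0b11110101, P2 = 0b10010100, P3 = 0b11010011

P0: D(K, 0b10010001) = 0b11101010; 0b11101010 ⊕ 0b01000010 = 0b10101000.
P1: D(K, 0b00011011) = 0b01100100; 0b01100100 ⊕ 0b10010001 = 0b11110101.
P2: D(K, 0b11110100) = 0b10001111; 0b10001111 ⊕ 0b00011011 = 0b10010100.
P3: D(K, 0b01011100) = 0b00100111; 0b00100111 ⊕ 0b11110100 = 0b11010011.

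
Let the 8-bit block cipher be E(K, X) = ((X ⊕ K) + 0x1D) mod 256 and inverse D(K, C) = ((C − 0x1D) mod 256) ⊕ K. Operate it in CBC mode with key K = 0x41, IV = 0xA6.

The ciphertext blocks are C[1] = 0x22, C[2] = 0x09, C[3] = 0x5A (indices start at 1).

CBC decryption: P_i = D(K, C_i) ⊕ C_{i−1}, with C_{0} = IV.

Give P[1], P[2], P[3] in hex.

P[1] = 0xE2, P[2] = 0x8F, P[3] = 0x75

P[1]: D(K, 0x22) = 0x44; 0x44 ⊕ 0xA6 = 0xE2.
P[2]: D(K, 0x09) = 0xAD; 0xAD ⊕ 0x22 = 0x8F.
P[3]: D(K, 0x5A) = 0x7C; 0x7C ⊕ 0x09 = 0x75.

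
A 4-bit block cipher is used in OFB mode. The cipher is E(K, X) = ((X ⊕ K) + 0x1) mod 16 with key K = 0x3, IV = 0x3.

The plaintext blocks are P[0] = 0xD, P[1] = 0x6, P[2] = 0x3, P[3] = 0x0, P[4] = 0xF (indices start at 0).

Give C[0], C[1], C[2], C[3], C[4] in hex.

OFB encryption: S_i = E(K, S_{i−1}) with S_{−1} = IV; C_i = P_i ⊕ S_i.
C[0]: S = E(K, 0x3) = 0x1; 0xD ⊕ 0x1 = 0xC.
C[1]: S = E(K, 0x1) = 0x3; 0x6 ⊕ 0x3 = 0x5.
C[2]: S = E(K, 0x3) = 0x1; 0x3 ⊕ 0x1 = 0x2.
C[3]: S = E(K, 0x1) = 0x3; 0x0 ⊕ 0x3 = 0x3.
C[4]: S = E(K, 0x3) = 0x1; 0xF ⊕ 0x1 = 0xE.

C[0] = 0xC, C[1] = 0x5, C[2] = 0x2, C[3] = 0x3, C[4] = 0xE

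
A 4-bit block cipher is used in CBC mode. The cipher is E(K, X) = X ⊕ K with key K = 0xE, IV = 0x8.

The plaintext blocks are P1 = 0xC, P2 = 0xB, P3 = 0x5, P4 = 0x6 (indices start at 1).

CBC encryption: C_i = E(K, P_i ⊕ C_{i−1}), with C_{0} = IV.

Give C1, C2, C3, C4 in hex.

C1 = 0xA, C2 = 0xF, C3 = 0x4, C4 = 0xC

C1: P1 ⊕ 0x8 = 0x4; E(K, 0x4) = 0xA.
C2: P2 ⊕ 0xA = 0x1; E(K, 0x1) = 0xF.
C3: P3 ⊕ 0xF = 0xA; E(K, 0xA) = 0x4.
C4: P4 ⊕ 0x4 = 0x2; E(K, 0x2) = 0xC.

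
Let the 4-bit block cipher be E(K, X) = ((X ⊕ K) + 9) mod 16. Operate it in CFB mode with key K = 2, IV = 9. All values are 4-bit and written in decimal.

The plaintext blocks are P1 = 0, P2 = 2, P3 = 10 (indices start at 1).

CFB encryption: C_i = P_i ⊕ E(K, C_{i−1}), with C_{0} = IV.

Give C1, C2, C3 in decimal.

C1 = 4, C2 = 13, C3 = 2

C1: E(K, 9) = 4; 0 ⊕ 4 = 4.
C2: E(K, 4) = 15; 2 ⊕ 15 = 13.
C3: E(K, 13) = 8; 10 ⊕ 8 = 2.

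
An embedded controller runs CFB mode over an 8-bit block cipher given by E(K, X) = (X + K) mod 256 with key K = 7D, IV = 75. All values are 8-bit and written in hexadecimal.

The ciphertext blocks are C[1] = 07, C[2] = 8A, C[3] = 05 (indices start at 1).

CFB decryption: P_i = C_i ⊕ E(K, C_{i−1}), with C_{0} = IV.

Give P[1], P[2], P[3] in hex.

P[1]: E(K, 75) = F2; 07 ⊕ F2 = F5.
P[2]: E(K, 07) = 84; 8A ⊕ 84 = 0E.
P[3]: E(K, 8A) = 07; 05 ⊕ 07 = 02.

P[1] = F5, P[2] = 0E, P[3] = 02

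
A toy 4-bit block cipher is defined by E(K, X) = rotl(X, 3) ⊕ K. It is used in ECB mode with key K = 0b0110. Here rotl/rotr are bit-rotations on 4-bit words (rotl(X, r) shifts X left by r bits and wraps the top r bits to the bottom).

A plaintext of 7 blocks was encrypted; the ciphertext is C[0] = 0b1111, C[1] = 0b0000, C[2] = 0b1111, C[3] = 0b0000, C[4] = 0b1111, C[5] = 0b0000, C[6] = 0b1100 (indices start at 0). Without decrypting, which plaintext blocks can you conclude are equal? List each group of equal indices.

P[0] = P[2] = P[4]; P[1] = P[3] = P[5]

ECB encrypts each block independently with the same key, so equal ciphertext blocks imply equal plaintext blocks.
C[0] = C[2] = C[4] = 0b1111, so P[0] = P[2] = P[4].
C[1] = C[3] = C[5] = 0b0000, so P[1] = P[3] = P[5].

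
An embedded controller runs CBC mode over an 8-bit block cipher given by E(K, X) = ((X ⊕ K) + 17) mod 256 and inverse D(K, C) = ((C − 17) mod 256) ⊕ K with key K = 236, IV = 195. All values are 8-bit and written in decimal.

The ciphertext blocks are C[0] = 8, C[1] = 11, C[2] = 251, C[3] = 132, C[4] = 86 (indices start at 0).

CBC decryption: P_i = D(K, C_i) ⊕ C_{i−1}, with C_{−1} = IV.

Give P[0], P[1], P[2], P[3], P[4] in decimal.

P[0] = 216, P[1] = 30, P[2] = 13, P[3] = 100, P[4] = 45

P[0]: D(K, 8) = 27; 27 ⊕ 195 = 216.
P[1]: D(K, 11) = 22; 22 ⊕ 8 = 30.
P[2]: D(K, 251) = 6; 6 ⊕ 11 = 13.
P[3]: D(K, 132) = 159; 159 ⊕ 251 = 100.
P[4]: D(K, 86) = 169; 169 ⊕ 132 = 45.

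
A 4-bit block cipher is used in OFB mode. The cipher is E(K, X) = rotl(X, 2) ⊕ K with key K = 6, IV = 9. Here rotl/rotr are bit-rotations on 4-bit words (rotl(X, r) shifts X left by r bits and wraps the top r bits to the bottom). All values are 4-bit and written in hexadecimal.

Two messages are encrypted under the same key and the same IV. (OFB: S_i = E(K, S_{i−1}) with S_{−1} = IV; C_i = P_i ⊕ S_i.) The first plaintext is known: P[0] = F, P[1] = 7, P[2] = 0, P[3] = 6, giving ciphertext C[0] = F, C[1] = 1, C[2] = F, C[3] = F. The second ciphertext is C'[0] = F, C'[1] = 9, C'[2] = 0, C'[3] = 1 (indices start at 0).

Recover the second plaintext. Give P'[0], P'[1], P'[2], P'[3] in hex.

P'[0] = F, P'[1] = F, P'[2] = F, P'[3] = 8

In OFB with a reused IV, both messages share the same keystream S_i, so C_i ⊕ C'_i = P_i ⊕ P'_i and thus P'_i = P_i ⊕ C_i ⊕ C'_i.
P'[0]: F ⊕ F ⊕ F = F.
P'[1]: 7 ⊕ 1 ⊕ 9 = F.
P'[2]: 0 ⊕ F ⊕ 0 = F.
P'[3]: 6 ⊕ F ⊕ 1 = 8.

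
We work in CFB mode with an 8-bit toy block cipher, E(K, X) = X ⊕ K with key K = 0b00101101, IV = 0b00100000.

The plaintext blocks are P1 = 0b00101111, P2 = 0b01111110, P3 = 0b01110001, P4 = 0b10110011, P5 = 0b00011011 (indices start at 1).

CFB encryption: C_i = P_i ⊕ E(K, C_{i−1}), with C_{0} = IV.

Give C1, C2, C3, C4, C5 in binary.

C1: E(K, 0b00100000) = 0b00001101; 0b00101111 ⊕ 0b00001101 = 0b00100010.
C2: E(K, 0b00100010) = 0b00001111; 0b01111110 ⊕ 0b00001111 = 0b01110001.
C3: E(K, 0b01110001) = 0b01011100; 0b01110001 ⊕ 0b01011100 = 0b00101101.
C4: E(K, 0b00101101) = 0b00000000; 0b10110011 ⊕ 0b00000000 = 0b10110011.
C5: E(K, 0b10110011) = 0b10011110; 0b00011011 ⊕ 0b10011110 = 0b10000101.

C1 = 0b00100010, C2 = 0b01110001, C3 = 0b00101101, C4 = 0b10110011, C5 = 0b10000101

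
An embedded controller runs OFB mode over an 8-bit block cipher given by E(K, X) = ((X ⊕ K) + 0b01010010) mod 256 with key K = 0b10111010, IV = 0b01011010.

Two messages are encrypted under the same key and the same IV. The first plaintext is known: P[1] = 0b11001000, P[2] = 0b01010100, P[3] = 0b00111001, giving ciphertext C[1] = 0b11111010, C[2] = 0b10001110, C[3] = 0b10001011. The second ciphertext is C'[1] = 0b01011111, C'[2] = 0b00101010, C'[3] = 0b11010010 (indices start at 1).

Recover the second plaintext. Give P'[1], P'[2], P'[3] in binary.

P'[1] = 0b01101101, P'[2] = 0b11110000, P'[3] = 0b01100000

In OFB with a reused IV, both messages share the same keystream S_i, so C_i ⊕ C'_i = P_i ⊕ P'_i and thus P'_i = P_i ⊕ C_i ⊕ C'_i.
P'[1]: 0b11001000 ⊕ 0b11111010 ⊕ 0b01011111 = 0b01101101.
P'[2]: 0b01010100 ⊕ 0b10001110 ⊕ 0b00101010 = 0b11110000.
P'[3]: 0b00111001 ⊕ 0b10001011 ⊕ 0b11010010 = 0b01100000.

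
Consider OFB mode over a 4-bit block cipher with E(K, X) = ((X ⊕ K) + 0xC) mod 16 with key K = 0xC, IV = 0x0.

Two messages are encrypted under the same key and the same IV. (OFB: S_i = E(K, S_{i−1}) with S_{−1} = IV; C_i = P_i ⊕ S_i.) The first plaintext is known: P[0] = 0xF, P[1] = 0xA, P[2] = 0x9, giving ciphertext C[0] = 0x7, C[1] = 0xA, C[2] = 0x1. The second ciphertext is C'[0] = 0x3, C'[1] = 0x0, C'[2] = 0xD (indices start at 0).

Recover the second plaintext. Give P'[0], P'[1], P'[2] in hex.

In OFB with a reused IV, both messages share the same keystream S_i, so C_i ⊕ C'_i = P_i ⊕ P'_i and thus P'_i = P_i ⊕ C_i ⊕ C'_i.
P'[0]: 0xF ⊕ 0x7 ⊕ 0x3 = 0xB.
P'[1]: 0xA ⊕ 0xA ⊕ 0x0 = 0x0.
P'[2]: 0x9 ⊕ 0x1 ⊕ 0xD = 0x5.

P'[0] = 0xB, P'[1] = 0x0, P'[2] = 0x5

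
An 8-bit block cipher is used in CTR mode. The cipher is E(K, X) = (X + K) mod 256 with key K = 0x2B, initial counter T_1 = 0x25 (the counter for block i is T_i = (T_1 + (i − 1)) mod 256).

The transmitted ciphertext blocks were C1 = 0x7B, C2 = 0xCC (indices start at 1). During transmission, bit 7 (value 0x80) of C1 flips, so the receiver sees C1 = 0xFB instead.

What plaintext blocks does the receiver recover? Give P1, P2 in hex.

P1 = 0xAB, P2 = 0x9D

CTR decryption: S_i = E(K, T_i) where T_i is the counter for block i; P_i = C_i ⊕ S_i.
Only C1 changed, to 0xFB. In CTR, a change in C_i flips the same bit in P_i only; the keystream is unaffected. Decrypting the received ciphertext:
P1: T = 0x25, S = E(K, T) = 0x50; 0xFB ⊕ 0x50 = 0xAB.
P2: T = 0x26, S = E(K, T) = 0x51; 0xCC ⊕ 0x51 = 0x9D.
Blocks that differ from the original plaintext: P1.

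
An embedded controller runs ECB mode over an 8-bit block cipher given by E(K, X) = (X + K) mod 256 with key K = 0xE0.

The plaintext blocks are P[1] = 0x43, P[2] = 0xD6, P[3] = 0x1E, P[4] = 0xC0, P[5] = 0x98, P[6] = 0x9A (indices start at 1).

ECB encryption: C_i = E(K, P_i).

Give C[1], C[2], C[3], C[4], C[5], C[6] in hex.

C[1] = 0x23, C[2] = 0xB6, C[3] = 0xFE, C[4] = 0xA0, C[5] = 0x78, C[6] = 0x7A

C[1]: E(K, 0x43) = 0x23.
C[2]: E(K, 0xD6) = 0xB6.
C[3]: E(K, 0x1E) = 0xFE.
C[4]: E(K, 0xC0) = 0xA0.
C[5]: E(K, 0x98) = 0x78.
C[6]: E(K, 0x9A) = 0x7A.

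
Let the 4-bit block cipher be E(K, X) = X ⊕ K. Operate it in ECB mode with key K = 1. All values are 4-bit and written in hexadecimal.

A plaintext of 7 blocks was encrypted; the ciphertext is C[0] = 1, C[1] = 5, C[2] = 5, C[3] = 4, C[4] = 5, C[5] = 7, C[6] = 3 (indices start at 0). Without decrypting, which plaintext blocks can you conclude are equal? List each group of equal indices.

ECB encrypts each block independently with the same key, so equal ciphertext blocks imply equal plaintext blocks.
C[1] = C[2] = C[4] = 5, so P[1] = P[2] = P[4].

P[1] = P[2] = P[4]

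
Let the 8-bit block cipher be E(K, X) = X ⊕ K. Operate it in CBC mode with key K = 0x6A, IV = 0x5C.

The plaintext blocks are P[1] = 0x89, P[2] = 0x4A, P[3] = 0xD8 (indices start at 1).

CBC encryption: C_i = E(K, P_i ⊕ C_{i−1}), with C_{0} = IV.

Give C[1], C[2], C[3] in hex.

C[1]: P[1] ⊕ 0x5C = 0xD5; E(K, 0xD5) = 0xBF.
C[2]: P[2] ⊕ 0xBF = 0xF5; E(K, 0xF5) = 0x9F.
C[3]: P[3] ⊕ 0x9F = 0x47; E(K, 0x47) = 0x2D.

C[1] = 0xBF, C[2] = 0x9F, C[3] = 0x2D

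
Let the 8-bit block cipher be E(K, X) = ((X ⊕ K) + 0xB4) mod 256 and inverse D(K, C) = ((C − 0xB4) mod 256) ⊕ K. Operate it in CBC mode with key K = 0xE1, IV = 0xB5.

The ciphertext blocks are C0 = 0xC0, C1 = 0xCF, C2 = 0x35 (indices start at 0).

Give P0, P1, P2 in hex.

P0 = 0x58, P1 = 0x3A, P2 = 0xAF

CBC decryption: P_i = D(K, C_i) ⊕ C_{i−1}, with C_{−1} = IV.
P0: D(K, 0xC0) = 0xED; 0xED ⊕ 0xB5 = 0x58.
P1: D(K, 0xCF) = 0xFA; 0xFA ⊕ 0xC0 = 0x3A.
P2: D(K, 0x35) = 0x60; 0x60 ⊕ 0xCF = 0xAF.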